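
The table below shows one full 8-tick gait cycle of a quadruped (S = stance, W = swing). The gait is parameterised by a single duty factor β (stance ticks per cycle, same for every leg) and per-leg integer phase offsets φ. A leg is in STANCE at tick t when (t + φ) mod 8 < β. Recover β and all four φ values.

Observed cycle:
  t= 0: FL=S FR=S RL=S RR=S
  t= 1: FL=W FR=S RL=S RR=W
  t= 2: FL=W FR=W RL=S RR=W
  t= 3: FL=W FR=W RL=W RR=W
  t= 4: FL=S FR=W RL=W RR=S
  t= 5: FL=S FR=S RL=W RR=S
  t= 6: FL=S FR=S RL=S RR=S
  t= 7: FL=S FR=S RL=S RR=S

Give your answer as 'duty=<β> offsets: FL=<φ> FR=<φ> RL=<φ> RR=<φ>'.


duty=5 offsets: FL=4 FR=3 RL=2 RR=4

duty β = stance ticks per leg = 5
FL: stance ticks = 5; W→S at t=4 → φ=4
FR: stance ticks = 5; W→S at t=5 → φ=3
RL: stance ticks = 5; W→S at t=6 → φ=2
RR: stance ticks = 5; W→S at t=4 → φ=4


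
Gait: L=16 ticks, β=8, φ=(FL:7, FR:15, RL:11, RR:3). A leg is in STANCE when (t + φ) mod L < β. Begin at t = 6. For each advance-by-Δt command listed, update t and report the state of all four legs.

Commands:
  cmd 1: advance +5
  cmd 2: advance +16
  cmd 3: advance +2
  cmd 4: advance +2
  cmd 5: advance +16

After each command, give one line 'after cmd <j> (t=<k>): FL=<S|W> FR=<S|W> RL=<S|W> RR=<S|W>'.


after cmd 1 (t=11): FL=S FR=W RL=S RR=W
after cmd 2 (t=27): FL=S FR=W RL=S RR=W
after cmd 3 (t=29): FL=S FR=W RL=W RR=S
after cmd 4 (t=31): FL=S FR=W RL=W RR=S
after cmd 5 (t=47): FL=S FR=W RL=W RR=S

start t=6: FL=W FR=S RL=S RR=W
cmd 1: advance +5 → t=11, phase=(2,10,6,14) → FL=S FR=W RL=S RR=W
cmd 2: advance +16 → t=27, phase=(2,10,6,14) → FL=S FR=W RL=S RR=W
cmd 3: advance +2 → t=29, phase=(4,12,8,0) → FL=S FR=W RL=W RR=S
cmd 4: advance +2 → t=31, phase=(6,14,10,2) → FL=S FR=W RL=W RR=S
cmd 5: advance +16 → t=47, phase=(6,14,10,2) → FL=S FR=W RL=W RR=S


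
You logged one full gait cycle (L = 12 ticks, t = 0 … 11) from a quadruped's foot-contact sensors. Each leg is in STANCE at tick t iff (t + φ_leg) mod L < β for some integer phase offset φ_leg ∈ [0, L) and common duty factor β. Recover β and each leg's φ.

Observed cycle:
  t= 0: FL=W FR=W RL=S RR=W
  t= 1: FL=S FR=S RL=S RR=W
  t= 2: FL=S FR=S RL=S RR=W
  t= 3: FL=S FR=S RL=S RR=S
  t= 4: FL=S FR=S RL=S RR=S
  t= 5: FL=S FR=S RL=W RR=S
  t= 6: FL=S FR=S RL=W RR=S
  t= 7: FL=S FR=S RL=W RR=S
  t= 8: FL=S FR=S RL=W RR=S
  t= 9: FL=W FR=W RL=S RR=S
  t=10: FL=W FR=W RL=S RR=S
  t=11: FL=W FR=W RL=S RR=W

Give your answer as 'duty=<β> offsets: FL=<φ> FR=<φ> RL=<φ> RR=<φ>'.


duty β = stance ticks per leg = 8
FL: stance ticks = 8; W→S at t=1 → φ=11
FR: stance ticks = 8; W→S at t=1 → φ=11
RL: stance ticks = 8; W→S at t=9 → φ=3
RR: stance ticks = 8; W→S at t=3 → φ=9

duty=8 offsets: FL=11 FR=11 RL=3 RR=9


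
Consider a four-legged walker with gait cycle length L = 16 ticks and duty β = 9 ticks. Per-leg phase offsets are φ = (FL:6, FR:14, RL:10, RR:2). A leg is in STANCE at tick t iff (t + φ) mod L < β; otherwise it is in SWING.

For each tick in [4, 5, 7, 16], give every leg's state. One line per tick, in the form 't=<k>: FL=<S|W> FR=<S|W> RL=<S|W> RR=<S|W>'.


t=4: phase=(10,2,14,6) vs β=9 → FL=W FR=S RL=W RR=S
t=5: phase=(11,3,15,7) vs β=9 → FL=W FR=S RL=W RR=S
t=7: phase=(13,5,1,9) vs β=9 → FL=W FR=S RL=S RR=W
t=16: phase=(6,14,10,2) vs β=9 → FL=S FR=W RL=W RR=S

t=4: FL=W FR=S RL=W RR=S
t=5: FL=W FR=S RL=W RR=S
t=7: FL=W FR=S RL=S RR=W
t=16: FL=S FR=W RL=W RR=S


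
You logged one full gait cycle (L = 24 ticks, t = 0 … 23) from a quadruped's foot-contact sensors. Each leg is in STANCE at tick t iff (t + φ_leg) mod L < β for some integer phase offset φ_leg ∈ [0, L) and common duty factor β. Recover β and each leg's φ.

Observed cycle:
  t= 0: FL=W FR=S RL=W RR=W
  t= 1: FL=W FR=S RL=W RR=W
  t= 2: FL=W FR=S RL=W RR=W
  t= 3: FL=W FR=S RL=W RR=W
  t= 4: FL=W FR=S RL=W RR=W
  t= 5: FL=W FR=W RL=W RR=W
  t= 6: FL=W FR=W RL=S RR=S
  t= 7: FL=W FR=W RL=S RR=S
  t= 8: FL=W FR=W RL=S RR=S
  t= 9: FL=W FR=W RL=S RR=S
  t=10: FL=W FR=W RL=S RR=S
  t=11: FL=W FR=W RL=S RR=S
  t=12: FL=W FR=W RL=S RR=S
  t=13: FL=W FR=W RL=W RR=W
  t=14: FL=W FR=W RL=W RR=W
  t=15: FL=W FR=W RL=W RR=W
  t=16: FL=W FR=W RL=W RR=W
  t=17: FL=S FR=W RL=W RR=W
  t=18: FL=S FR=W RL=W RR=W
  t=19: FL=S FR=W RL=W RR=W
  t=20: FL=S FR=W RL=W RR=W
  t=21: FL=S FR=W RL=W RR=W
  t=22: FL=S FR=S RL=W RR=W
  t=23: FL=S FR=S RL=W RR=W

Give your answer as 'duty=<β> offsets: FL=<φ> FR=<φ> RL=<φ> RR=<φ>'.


duty=7 offsets: FL=7 FR=2 RL=18 RR=18

duty β = stance ticks per leg = 7
FL: stance ticks = 7; W→S at t=17 → φ=7
FR: stance ticks = 7; W→S at t=22 → φ=2
RL: stance ticks = 7; W→S at t=6 → φ=18
RR: stance ticks = 7; W→S at t=6 → φ=18


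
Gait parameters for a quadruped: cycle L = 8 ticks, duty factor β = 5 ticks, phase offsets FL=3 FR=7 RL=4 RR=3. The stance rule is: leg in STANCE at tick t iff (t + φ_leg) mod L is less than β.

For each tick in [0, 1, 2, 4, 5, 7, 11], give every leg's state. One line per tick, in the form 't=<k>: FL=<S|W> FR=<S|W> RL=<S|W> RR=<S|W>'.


t=0: phase=(3,7,4,3) vs β=5 → FL=S FR=W RL=S RR=S
t=1: phase=(4,0,5,4) vs β=5 → FL=S FR=S RL=W RR=S
t=2: phase=(5,1,6,5) vs β=5 → FL=W FR=S RL=W RR=W
t=4: phase=(7,3,0,7) vs β=5 → FL=W FR=S RL=S RR=W
t=5: phase=(0,4,1,0) vs β=5 → FL=S FR=S RL=S RR=S
t=7: phase=(2,6,3,2) vs β=5 → FL=S FR=W RL=S RR=S
t=11: phase=(6,2,7,6) vs β=5 → FL=W FR=S RL=W RR=W

t=0: FL=S FR=W RL=S RR=S
t=1: FL=S FR=S RL=W RR=S
t=2: FL=W FR=S RL=W RR=W
t=4: FL=W FR=S RL=S RR=W
t=5: FL=S FR=S RL=S RR=S
t=7: FL=S FR=W RL=S RR=S
t=11: FL=W FR=S RL=W RR=W


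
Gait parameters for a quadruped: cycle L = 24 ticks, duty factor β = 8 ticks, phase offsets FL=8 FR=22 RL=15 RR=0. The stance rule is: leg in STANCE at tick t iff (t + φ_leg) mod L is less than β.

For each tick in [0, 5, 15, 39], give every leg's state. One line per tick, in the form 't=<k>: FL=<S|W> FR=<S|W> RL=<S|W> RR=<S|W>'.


t=0: FL=W FR=W RL=W RR=S
t=5: FL=W FR=S RL=W RR=S
t=15: FL=W FR=W RL=S RR=W
t=39: FL=W FR=W RL=S RR=W

t=0: phase=(8,22,15,0) vs β=8 → FL=W FR=W RL=W RR=S
t=5: phase=(13,3,20,5) vs β=8 → FL=W FR=S RL=W RR=S
t=15: phase=(23,13,6,15) vs β=8 → FL=W FR=W RL=S RR=W
t=39: phase=(23,13,6,15) vs β=8 → FL=W FR=W RL=S RR=W


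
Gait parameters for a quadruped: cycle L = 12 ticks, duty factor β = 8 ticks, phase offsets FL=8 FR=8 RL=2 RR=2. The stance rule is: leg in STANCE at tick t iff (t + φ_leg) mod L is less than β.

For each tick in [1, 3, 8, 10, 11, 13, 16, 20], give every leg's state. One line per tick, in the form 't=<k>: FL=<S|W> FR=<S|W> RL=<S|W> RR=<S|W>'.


t=1: phase=(9,9,3,3) vs β=8 → FL=W FR=W RL=S RR=S
t=3: phase=(11,11,5,5) vs β=8 → FL=W FR=W RL=S RR=S
t=8: phase=(4,4,10,10) vs β=8 → FL=S FR=S RL=W RR=W
t=10: phase=(6,6,0,0) vs β=8 → FL=S FR=S RL=S RR=S
t=11: phase=(7,7,1,1) vs β=8 → FL=S FR=S RL=S RR=S
t=13: phase=(9,9,3,3) vs β=8 → FL=W FR=W RL=S RR=S
t=16: phase=(0,0,6,6) vs β=8 → FL=S FR=S RL=S RR=S
t=20: phase=(4,4,10,10) vs β=8 → FL=S FR=S RL=W RR=W

t=1: FL=W FR=W RL=S RR=S
t=3: FL=W FR=W RL=S RR=S
t=8: FL=S FR=S RL=W RR=W
t=10: FL=S FR=S RL=S RR=S
t=11: FL=S FR=S RL=S RR=S
t=13: FL=W FR=W RL=S RR=S
t=16: FL=S FR=S RL=S RR=S
t=20: FL=S FR=S RL=W RR=W


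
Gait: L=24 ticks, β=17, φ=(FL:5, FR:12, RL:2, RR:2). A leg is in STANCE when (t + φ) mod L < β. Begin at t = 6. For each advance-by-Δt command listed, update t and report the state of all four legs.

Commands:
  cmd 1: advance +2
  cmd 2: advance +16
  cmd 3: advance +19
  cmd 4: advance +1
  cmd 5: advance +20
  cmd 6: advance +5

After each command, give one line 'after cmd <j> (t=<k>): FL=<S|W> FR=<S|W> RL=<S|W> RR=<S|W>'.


after cmd 1 (t=8): FL=S FR=W RL=S RR=S
after cmd 2 (t=24): FL=S FR=S RL=S RR=S
after cmd 3 (t=43): FL=S FR=S RL=W RR=W
after cmd 4 (t=44): FL=S FR=S RL=W RR=W
after cmd 5 (t=64): FL=W FR=S RL=W RR=W
after cmd 6 (t=69): FL=S FR=S RL=W RR=W

start t=6: FL=S FR=W RL=S RR=S
cmd 1: advance +2 → t=8, phase=(13,20,10,10) → FL=S FR=W RL=S RR=S
cmd 2: advance +16 → t=24, phase=(5,12,2,2) → FL=S FR=S RL=S RR=S
cmd 3: advance +19 → t=43, phase=(0,7,21,21) → FL=S FR=S RL=W RR=W
cmd 4: advance +1 → t=44, phase=(1,8,22,22) → FL=S FR=S RL=W RR=W
cmd 5: advance +20 → t=64, phase=(21,4,18,18) → FL=W FR=S RL=W RR=W
cmd 6: advance +5 → t=69, phase=(2,9,23,23) → FL=S FR=S RL=W RR=W


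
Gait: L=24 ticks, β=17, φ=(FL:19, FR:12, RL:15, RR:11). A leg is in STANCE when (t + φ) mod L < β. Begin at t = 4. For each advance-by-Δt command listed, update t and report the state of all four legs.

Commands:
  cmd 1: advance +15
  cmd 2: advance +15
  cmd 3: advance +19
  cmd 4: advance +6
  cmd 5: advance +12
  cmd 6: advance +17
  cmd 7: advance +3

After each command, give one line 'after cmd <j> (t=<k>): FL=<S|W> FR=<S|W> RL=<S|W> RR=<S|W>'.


start t=4: FL=W FR=S RL=W RR=S
cmd 1: advance +15 → t=19, phase=(14,7,10,6) → FL=S FR=S RL=S RR=S
cmd 2: advance +15 → t=34, phase=(5,22,1,21) → FL=S FR=W RL=S RR=W
cmd 3: advance +19 → t=53, phase=(0,17,20,16) → FL=S FR=W RL=W RR=S
cmd 4: advance +6 → t=59, phase=(6,23,2,22) → FL=S FR=W RL=S RR=W
cmd 5: advance +12 → t=71, phase=(18,11,14,10) → FL=W FR=S RL=S RR=S
cmd 6: advance +17 → t=88, phase=(11,4,7,3) → FL=S FR=S RL=S RR=S
cmd 7: advance +3 → t=91, phase=(14,7,10,6) → FL=S FR=S RL=S RR=S

after cmd 1 (t=19): FL=S FR=S RL=S RR=S
after cmd 2 (t=34): FL=S FR=W RL=S RR=W
after cmd 3 (t=53): FL=S FR=W RL=W RR=S
after cmd 4 (t=59): FL=S FR=W RL=S RR=W
after cmd 5 (t=71): FL=W FR=S RL=S RR=S
after cmd 6 (t=88): FL=S FR=S RL=S RR=S
after cmd 7 (t=91): FL=S FR=S RL=S RR=S


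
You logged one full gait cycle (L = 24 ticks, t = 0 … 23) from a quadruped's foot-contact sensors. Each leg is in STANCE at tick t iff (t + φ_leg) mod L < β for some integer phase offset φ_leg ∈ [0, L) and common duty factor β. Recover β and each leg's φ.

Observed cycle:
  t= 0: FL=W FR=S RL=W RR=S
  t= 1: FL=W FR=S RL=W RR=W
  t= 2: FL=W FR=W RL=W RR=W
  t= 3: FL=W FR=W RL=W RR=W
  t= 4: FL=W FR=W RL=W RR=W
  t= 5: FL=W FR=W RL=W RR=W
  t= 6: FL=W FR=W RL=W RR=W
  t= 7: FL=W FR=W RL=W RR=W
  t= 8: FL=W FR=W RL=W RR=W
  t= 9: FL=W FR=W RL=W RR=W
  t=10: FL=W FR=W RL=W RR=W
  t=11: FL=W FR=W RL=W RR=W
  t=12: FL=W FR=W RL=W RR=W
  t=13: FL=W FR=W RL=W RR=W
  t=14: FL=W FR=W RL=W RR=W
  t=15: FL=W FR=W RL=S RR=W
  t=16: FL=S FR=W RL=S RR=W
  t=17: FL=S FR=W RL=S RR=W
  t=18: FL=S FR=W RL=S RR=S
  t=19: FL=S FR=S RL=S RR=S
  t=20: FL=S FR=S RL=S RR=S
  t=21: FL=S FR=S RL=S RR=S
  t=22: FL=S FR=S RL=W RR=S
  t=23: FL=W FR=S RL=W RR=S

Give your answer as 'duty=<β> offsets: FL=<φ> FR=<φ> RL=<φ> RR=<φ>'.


duty=7 offsets: FL=8 FR=5 RL=9 RR=6

duty β = stance ticks per leg = 7
FL: stance ticks = 7; W→S at t=16 → φ=8
FR: stance ticks = 7; W→S at t=19 → φ=5
RL: stance ticks = 7; W→S at t=15 → φ=9
RR: stance ticks = 7; W→S at t=18 → φ=6


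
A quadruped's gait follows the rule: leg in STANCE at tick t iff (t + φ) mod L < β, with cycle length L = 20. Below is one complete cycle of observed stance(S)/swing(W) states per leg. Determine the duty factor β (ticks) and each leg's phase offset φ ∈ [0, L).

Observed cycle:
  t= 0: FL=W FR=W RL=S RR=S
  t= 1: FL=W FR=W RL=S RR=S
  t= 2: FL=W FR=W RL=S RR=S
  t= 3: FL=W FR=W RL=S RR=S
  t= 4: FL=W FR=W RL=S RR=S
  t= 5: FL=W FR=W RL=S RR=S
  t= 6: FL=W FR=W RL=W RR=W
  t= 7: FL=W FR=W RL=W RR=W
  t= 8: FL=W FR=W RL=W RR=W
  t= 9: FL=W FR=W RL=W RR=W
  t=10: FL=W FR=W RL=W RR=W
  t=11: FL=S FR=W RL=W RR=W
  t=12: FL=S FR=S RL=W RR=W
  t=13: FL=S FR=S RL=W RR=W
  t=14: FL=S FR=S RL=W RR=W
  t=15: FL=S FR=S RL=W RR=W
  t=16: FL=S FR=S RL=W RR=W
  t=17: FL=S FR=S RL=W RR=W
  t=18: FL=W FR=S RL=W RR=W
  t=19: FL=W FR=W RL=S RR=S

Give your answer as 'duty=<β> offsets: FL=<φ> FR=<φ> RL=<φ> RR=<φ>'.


duty β = stance ticks per leg = 7
FL: stance ticks = 7; W→S at t=11 → φ=9
FR: stance ticks = 7; W→S at t=12 → φ=8
RL: stance ticks = 7; W→S at t=19 → φ=1
RR: stance ticks = 7; W→S at t=19 → φ=1

duty=7 offsets: FL=9 FR=8 RL=1 RR=1


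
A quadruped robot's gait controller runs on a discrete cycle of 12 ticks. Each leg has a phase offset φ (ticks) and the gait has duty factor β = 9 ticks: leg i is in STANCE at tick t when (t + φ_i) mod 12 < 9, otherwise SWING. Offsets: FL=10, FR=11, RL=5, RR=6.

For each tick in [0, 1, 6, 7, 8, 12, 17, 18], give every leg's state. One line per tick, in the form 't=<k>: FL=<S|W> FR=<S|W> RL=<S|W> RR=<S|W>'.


t=0: FL=W FR=W RL=S RR=S
t=1: FL=W FR=S RL=S RR=S
t=6: FL=S FR=S RL=W RR=S
t=7: FL=S FR=S RL=S RR=S
t=8: FL=S FR=S RL=S RR=S
t=12: FL=W FR=W RL=S RR=S
t=17: FL=S FR=S RL=W RR=W
t=18: FL=S FR=S RL=W RR=S

t=0: phase=(10,11,5,6) vs β=9 → FL=W FR=W RL=S RR=S
t=1: phase=(11,0,6,7) vs β=9 → FL=W FR=S RL=S RR=S
t=6: phase=(4,5,11,0) vs β=9 → FL=S FR=S RL=W RR=S
t=7: phase=(5,6,0,1) vs β=9 → FL=S FR=S RL=S RR=S
t=8: phase=(6,7,1,2) vs β=9 → FL=S FR=S RL=S RR=S
t=12: phase=(10,11,5,6) vs β=9 → FL=W FR=W RL=S RR=S
t=17: phase=(3,4,10,11) vs β=9 → FL=S FR=S RL=W RR=W
t=18: phase=(4,5,11,0) vs β=9 → FL=S FR=S RL=W RR=S


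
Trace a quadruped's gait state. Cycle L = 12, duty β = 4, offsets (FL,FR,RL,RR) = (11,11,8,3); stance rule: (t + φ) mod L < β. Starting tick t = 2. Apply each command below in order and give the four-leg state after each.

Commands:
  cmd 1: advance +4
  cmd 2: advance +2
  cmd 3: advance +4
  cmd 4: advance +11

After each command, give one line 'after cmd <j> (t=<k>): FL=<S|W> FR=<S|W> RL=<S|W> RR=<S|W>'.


after cmd 1 (t=6): FL=W FR=W RL=S RR=W
after cmd 2 (t=8): FL=W FR=W RL=W RR=W
after cmd 3 (t=12): FL=W FR=W RL=W RR=S
after cmd 4 (t=23): FL=W FR=W RL=W RR=S

start t=2: FL=S FR=S RL=W RR=W
cmd 1: advance +4 → t=6, phase=(5,5,2,9) → FL=W FR=W RL=S RR=W
cmd 2: advance +2 → t=8, phase=(7,7,4,11) → FL=W FR=W RL=W RR=W
cmd 3: advance +4 → t=12, phase=(11,11,8,3) → FL=W FR=W RL=W RR=S
cmd 4: advance +11 → t=23, phase=(10,10,7,2) → FL=W FR=W RL=W RR=S


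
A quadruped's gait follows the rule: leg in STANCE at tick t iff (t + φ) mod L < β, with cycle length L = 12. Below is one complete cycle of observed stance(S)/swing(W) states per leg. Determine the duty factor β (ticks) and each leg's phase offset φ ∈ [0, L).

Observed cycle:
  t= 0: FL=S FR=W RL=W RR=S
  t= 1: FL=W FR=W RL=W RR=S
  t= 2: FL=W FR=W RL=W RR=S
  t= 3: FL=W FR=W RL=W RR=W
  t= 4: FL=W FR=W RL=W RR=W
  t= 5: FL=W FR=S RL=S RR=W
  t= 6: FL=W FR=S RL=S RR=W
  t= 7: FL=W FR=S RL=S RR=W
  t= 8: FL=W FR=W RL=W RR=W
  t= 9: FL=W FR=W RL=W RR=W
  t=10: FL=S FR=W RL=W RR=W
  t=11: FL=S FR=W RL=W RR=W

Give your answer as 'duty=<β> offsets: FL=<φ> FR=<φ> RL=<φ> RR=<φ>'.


duty β = stance ticks per leg = 3
FL: stance ticks = 3; W→S at t=10 → φ=2
FR: stance ticks = 3; W→S at t=5 → φ=7
RL: stance ticks = 3; W→S at t=5 → φ=7
RR: stance ticks = 3; W→S at t=0 → φ=0

duty=3 offsets: FL=2 FR=7 RL=7 RR=0


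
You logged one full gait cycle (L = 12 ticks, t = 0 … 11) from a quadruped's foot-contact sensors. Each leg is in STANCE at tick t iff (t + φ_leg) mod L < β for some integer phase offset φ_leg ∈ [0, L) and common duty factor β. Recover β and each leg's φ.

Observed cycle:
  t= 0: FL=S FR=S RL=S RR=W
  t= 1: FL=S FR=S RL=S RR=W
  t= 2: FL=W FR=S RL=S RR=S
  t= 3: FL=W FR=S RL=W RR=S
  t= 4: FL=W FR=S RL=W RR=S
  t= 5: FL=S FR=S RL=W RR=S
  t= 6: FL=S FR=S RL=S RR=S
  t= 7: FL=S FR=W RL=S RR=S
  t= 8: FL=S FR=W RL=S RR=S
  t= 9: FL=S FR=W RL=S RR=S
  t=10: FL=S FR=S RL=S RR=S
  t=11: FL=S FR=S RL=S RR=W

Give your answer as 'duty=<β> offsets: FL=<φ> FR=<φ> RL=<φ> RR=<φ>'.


duty β = stance ticks per leg = 9
FL: stance ticks = 9; W→S at t=5 → φ=7
FR: stance ticks = 9; W→S at t=10 → φ=2
RL: stance ticks = 9; W→S at t=6 → φ=6
RR: stance ticks = 9; W→S at t=2 → φ=10

duty=9 offsets: FL=7 FR=2 RL=6 RR=10


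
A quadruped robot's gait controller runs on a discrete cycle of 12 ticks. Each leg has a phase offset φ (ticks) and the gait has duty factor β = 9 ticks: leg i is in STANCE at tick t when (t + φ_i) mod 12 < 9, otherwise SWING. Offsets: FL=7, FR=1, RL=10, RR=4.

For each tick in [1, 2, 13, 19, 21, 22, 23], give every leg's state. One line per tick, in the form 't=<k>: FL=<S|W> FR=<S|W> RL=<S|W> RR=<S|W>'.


t=1: phase=(8,2,11,5) vs β=9 → FL=S FR=S RL=W RR=S
t=2: phase=(9,3,0,6) vs β=9 → FL=W FR=S RL=S RR=S
t=13: phase=(8,2,11,5) vs β=9 → FL=S FR=S RL=W RR=S
t=19: phase=(2,8,5,11) vs β=9 → FL=S FR=S RL=S RR=W
t=21: phase=(4,10,7,1) vs β=9 → FL=S FR=W RL=S RR=S
t=22: phase=(5,11,8,2) vs β=9 → FL=S FR=W RL=S RR=S
t=23: phase=(6,0,9,3) vs β=9 → FL=S FR=S RL=W RR=S

t=1: FL=S FR=S RL=W RR=S
t=2: FL=W FR=S RL=S RR=S
t=13: FL=S FR=S RL=W RR=S
t=19: FL=S FR=S RL=S RR=W
t=21: FL=S FR=W RL=S RR=S
t=22: FL=S FR=W RL=S RR=S
t=23: FL=S FR=S RL=W RR=S


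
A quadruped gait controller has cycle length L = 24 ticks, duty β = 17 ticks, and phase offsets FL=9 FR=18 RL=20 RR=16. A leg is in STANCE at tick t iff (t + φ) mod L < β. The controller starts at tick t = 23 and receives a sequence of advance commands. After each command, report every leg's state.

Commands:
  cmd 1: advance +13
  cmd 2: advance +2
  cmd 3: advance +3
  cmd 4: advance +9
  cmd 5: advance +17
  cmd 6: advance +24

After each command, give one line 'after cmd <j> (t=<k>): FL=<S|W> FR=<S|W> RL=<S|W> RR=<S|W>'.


start t=23: FL=S FR=W RL=W RR=S
cmd 1: advance +13 → t=36, phase=(21,6,8,4) → FL=W FR=S RL=S RR=S
cmd 2: advance +2 → t=38, phase=(23,8,10,6) → FL=W FR=S RL=S RR=S
cmd 3: advance +3 → t=41, phase=(2,11,13,9) → FL=S FR=S RL=S RR=S
cmd 4: advance +9 → t=50, phase=(11,20,22,18) → FL=S FR=W RL=W RR=W
cmd 5: advance +17 → t=67, phase=(4,13,15,11) → FL=S FR=S RL=S RR=S
cmd 6: advance +24 → t=91, phase=(4,13,15,11) → FL=S FR=S RL=S RR=S

after cmd 1 (t=36): FL=W FR=S RL=S RR=S
after cmd 2 (t=38): FL=W FR=S RL=S RR=S
after cmd 3 (t=41): FL=S FR=S RL=S RR=S
after cmd 4 (t=50): FL=S FR=W RL=W RR=W
after cmd 5 (t=67): FL=S FR=S RL=S RR=S
after cmd 6 (t=91): FL=S FR=S RL=S RR=S


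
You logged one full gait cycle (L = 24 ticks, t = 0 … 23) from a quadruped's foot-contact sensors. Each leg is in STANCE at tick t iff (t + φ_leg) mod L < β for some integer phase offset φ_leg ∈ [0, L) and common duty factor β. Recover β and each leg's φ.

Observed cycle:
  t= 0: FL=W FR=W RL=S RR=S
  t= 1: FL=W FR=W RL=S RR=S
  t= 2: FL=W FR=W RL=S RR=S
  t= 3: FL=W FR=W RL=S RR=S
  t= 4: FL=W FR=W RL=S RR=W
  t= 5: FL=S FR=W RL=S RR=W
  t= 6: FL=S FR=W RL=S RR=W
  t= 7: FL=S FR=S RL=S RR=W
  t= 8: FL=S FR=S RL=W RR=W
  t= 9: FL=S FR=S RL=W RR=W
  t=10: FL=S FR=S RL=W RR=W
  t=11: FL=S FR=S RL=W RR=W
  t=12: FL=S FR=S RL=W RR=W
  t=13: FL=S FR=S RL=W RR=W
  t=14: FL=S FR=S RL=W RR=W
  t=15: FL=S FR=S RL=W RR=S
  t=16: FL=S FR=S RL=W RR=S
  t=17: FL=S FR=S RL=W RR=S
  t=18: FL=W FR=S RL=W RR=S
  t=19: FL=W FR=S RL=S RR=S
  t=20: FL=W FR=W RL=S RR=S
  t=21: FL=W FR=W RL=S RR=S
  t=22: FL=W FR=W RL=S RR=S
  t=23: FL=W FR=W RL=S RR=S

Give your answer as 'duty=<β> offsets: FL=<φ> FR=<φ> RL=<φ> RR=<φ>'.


duty=13 offsets: FL=19 FR=17 RL=5 RR=9

duty β = stance ticks per leg = 13
FL: stance ticks = 13; W→S at t=5 → φ=19
FR: stance ticks = 13; W→S at t=7 → φ=17
RL: stance ticks = 13; W→S at t=19 → φ=5
RR: stance ticks = 13; W→S at t=15 → φ=9


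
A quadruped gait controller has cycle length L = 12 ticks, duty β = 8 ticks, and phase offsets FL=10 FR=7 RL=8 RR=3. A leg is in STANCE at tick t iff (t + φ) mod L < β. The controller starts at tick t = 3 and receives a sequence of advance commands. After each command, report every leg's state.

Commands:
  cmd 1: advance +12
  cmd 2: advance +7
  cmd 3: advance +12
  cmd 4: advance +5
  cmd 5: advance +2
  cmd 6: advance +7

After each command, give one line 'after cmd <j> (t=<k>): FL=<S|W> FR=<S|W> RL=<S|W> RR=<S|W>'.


after cmd 1 (t=15): FL=S FR=W RL=W RR=S
after cmd 2 (t=22): FL=W FR=S RL=S RR=S
after cmd 3 (t=34): FL=W FR=S RL=S RR=S
after cmd 4 (t=39): FL=S FR=W RL=W RR=S
after cmd 5 (t=41): FL=S FR=S RL=S RR=W
after cmd 6 (t=48): FL=W FR=S RL=W RR=S

start t=3: FL=S FR=W RL=W RR=S
cmd 1: advance +12 → t=15, phase=(1,10,11,6) → FL=S FR=W RL=W RR=S
cmd 2: advance +7 → t=22, phase=(8,5,6,1) → FL=W FR=S RL=S RR=S
cmd 3: advance +12 → t=34, phase=(8,5,6,1) → FL=W FR=S RL=S RR=S
cmd 4: advance +5 → t=39, phase=(1,10,11,6) → FL=S FR=W RL=W RR=S
cmd 5: advance +2 → t=41, phase=(3,0,1,8) → FL=S FR=S RL=S RR=W
cmd 6: advance +7 → t=48, phase=(10,7,8,3) → FL=W FR=S RL=W RR=S


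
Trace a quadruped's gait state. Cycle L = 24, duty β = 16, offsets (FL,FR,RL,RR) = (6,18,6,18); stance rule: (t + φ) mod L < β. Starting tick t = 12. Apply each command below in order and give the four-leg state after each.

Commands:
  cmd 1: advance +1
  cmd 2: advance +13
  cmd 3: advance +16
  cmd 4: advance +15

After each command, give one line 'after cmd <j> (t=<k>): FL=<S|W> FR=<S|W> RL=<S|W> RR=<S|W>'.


start t=12: FL=W FR=S RL=W RR=S
cmd 1: advance +1 → t=13, phase=(19,7,19,7) → FL=W FR=S RL=W RR=S
cmd 2: advance +13 → t=26, phase=(8,20,8,20) → FL=S FR=W RL=S RR=W
cmd 3: advance +16 → t=42, phase=(0,12,0,12) → FL=S FR=S RL=S RR=S
cmd 4: advance +15 → t=57, phase=(15,3,15,3) → FL=S FR=S RL=S RR=S

after cmd 1 (t=13): FL=W FR=S RL=W RR=S
after cmd 2 (t=26): FL=S FR=W RL=S RR=W
after cmd 3 (t=42): FL=S FR=S RL=S RR=S
after cmd 4 (t=57): FL=S FR=S RL=S RR=S


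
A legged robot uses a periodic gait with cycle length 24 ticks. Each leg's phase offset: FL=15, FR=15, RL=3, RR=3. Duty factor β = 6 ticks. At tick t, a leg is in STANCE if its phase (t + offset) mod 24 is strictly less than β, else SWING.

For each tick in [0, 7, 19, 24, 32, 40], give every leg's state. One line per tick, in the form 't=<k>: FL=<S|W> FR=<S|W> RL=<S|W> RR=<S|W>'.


t=0: FL=W FR=W RL=S RR=S
t=7: FL=W FR=W RL=W RR=W
t=19: FL=W FR=W RL=W RR=W
t=24: FL=W FR=W RL=S RR=S
t=32: FL=W FR=W RL=W RR=W
t=40: FL=W FR=W RL=W RR=W

t=0: phase=(15,15,3,3) vs β=6 → FL=W FR=W RL=S RR=S
t=7: phase=(22,22,10,10) vs β=6 → FL=W FR=W RL=W RR=W
t=19: phase=(10,10,22,22) vs β=6 → FL=W FR=W RL=W RR=W
t=24: phase=(15,15,3,3) vs β=6 → FL=W FR=W RL=S RR=S
t=32: phase=(23,23,11,11) vs β=6 → FL=W FR=W RL=W RR=W
t=40: phase=(7,7,19,19) vs β=6 → FL=W FR=W RL=W RR=W


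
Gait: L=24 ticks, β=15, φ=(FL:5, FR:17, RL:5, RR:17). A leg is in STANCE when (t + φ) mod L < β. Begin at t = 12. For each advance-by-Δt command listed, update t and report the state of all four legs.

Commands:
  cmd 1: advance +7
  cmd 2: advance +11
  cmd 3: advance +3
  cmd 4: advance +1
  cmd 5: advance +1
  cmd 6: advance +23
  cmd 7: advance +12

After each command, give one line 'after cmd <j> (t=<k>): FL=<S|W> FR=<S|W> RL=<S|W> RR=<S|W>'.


start t=12: FL=W FR=S RL=W RR=S
cmd 1: advance +7 → t=19, phase=(0,12,0,12) → FL=S FR=S RL=S RR=S
cmd 2: advance +11 → t=30, phase=(11,23,11,23) → FL=S FR=W RL=S RR=W
cmd 3: advance +3 → t=33, phase=(14,2,14,2) → FL=S FR=S RL=S RR=S
cmd 4: advance +1 → t=34, phase=(15,3,15,3) → FL=W FR=S RL=W RR=S
cmd 5: advance +1 → t=35, phase=(16,4,16,4) → FL=W FR=S RL=W RR=S
cmd 6: advance +23 → t=58, phase=(15,3,15,3) → FL=W FR=S RL=W RR=S
cmd 7: advance +12 → t=70, phase=(3,15,3,15) → FL=S FR=W RL=S RR=W

after cmd 1 (t=19): FL=S FR=S RL=S RR=S
after cmd 2 (t=30): FL=S FR=W RL=S RR=W
after cmd 3 (t=33): FL=S FR=S RL=S RR=S
after cmd 4 (t=34): FL=W FR=S RL=W RR=S
after cmd 5 (t=35): FL=W FR=S RL=W RR=S
after cmd 6 (t=58): FL=W FR=S RL=W RR=S
after cmd 7 (t=70): FL=S FR=W RL=S RR=W


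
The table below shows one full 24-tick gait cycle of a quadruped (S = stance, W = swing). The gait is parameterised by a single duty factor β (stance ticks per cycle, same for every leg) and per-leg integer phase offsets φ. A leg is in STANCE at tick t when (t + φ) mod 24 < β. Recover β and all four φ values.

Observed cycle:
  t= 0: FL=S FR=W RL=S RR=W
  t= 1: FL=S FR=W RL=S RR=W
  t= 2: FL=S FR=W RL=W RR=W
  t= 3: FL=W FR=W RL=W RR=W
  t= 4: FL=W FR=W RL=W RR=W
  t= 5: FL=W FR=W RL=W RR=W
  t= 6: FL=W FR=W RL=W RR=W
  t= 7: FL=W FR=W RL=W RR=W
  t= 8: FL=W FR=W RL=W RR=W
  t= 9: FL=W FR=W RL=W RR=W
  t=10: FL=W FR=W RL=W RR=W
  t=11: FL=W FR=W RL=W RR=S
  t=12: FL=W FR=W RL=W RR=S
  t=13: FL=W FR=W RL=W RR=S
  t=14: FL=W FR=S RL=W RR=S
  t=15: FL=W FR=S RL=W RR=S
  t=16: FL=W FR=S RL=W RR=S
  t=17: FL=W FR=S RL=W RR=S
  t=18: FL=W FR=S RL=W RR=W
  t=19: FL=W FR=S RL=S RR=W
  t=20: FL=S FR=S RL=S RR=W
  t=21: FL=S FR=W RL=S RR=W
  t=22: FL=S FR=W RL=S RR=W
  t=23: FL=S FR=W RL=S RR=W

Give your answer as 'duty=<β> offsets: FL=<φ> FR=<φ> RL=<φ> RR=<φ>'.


duty=7 offsets: FL=4 FR=10 RL=5 RR=13

duty β = stance ticks per leg = 7
FL: stance ticks = 7; W→S at t=20 → φ=4
FR: stance ticks = 7; W→S at t=14 → φ=10
RL: stance ticks = 7; W→S at t=19 → φ=5
RR: stance ticks = 7; W→S at t=11 → φ=13


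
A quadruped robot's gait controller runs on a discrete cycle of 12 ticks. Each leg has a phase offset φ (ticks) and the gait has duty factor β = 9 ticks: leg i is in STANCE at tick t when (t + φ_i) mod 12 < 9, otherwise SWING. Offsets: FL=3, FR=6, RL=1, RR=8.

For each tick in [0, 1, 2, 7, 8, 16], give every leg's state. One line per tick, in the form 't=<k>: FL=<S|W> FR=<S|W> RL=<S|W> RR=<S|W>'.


t=0: phase=(3,6,1,8) vs β=9 → FL=S FR=S RL=S RR=S
t=1: phase=(4,7,2,9) vs β=9 → FL=S FR=S RL=S RR=W
t=2: phase=(5,8,3,10) vs β=9 → FL=S FR=S RL=S RR=W
t=7: phase=(10,1,8,3) vs β=9 → FL=W FR=S RL=S RR=S
t=8: phase=(11,2,9,4) vs β=9 → FL=W FR=S RL=W RR=S
t=16: phase=(7,10,5,0) vs β=9 → FL=S FR=W RL=S RR=S

t=0: FL=S FR=S RL=S RR=S
t=1: FL=S FR=S RL=S RR=W
t=2: FL=S FR=S RL=S RR=W
t=7: FL=W FR=S RL=S RR=S
t=8: FL=W FR=S RL=W RR=S
t=16: FL=S FR=W RL=S RR=S


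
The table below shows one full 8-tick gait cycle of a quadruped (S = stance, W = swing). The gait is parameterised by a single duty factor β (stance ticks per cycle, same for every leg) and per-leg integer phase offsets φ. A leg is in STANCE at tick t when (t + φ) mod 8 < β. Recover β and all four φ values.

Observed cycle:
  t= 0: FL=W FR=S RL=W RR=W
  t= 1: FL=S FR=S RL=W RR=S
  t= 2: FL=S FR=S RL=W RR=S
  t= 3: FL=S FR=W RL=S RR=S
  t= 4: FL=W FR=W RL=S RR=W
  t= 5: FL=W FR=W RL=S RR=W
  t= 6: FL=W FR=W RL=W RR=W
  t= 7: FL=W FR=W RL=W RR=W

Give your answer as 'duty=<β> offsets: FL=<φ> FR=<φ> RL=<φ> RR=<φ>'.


duty β = stance ticks per leg = 3
FL: stance ticks = 3; W→S at t=1 → φ=7
FR: stance ticks = 3; W→S at t=0 → φ=0
RL: stance ticks = 3; W→S at t=3 → φ=5
RR: stance ticks = 3; W→S at t=1 → φ=7

duty=3 offsets: FL=7 FR=0 RL=5 RR=7


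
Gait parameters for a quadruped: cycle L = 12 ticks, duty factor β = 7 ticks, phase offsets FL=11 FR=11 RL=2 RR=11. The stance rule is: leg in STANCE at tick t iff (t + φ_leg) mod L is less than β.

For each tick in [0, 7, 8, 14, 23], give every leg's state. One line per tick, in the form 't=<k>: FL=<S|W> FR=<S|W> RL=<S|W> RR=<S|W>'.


t=0: phase=(11,11,2,11) vs β=7 → FL=W FR=W RL=S RR=W
t=7: phase=(6,6,9,6) vs β=7 → FL=S FR=S RL=W RR=S
t=8: phase=(7,7,10,7) vs β=7 → FL=W FR=W RL=W RR=W
t=14: phase=(1,1,4,1) vs β=7 → FL=S FR=S RL=S RR=S
t=23: phase=(10,10,1,10) vs β=7 → FL=W FR=W RL=S RR=W

t=0: FL=W FR=W RL=S RR=W
t=7: FL=S FR=S RL=W RR=S
t=8: FL=W FR=W RL=W RR=W
t=14: FL=S FR=S RL=S RR=S
t=23: FL=W FR=W RL=S RR=W


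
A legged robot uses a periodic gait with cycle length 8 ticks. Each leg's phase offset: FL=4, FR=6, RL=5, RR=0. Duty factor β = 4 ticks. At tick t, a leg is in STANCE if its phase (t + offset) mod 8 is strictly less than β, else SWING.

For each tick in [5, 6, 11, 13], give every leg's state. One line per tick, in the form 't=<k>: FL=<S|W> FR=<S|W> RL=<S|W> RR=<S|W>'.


t=5: FL=S FR=S RL=S RR=W
t=6: FL=S FR=W RL=S RR=W
t=11: FL=W FR=S RL=S RR=S
t=13: FL=S FR=S RL=S RR=W

t=5: phase=(1,3,2,5) vs β=4 → FL=S FR=S RL=S RR=W
t=6: phase=(2,4,3,6) vs β=4 → FL=S FR=W RL=S RR=W
t=11: phase=(7,1,0,3) vs β=4 → FL=W FR=S RL=S RR=S
t=13: phase=(1,3,2,5) vs β=4 → FL=S FR=S RL=S RR=W


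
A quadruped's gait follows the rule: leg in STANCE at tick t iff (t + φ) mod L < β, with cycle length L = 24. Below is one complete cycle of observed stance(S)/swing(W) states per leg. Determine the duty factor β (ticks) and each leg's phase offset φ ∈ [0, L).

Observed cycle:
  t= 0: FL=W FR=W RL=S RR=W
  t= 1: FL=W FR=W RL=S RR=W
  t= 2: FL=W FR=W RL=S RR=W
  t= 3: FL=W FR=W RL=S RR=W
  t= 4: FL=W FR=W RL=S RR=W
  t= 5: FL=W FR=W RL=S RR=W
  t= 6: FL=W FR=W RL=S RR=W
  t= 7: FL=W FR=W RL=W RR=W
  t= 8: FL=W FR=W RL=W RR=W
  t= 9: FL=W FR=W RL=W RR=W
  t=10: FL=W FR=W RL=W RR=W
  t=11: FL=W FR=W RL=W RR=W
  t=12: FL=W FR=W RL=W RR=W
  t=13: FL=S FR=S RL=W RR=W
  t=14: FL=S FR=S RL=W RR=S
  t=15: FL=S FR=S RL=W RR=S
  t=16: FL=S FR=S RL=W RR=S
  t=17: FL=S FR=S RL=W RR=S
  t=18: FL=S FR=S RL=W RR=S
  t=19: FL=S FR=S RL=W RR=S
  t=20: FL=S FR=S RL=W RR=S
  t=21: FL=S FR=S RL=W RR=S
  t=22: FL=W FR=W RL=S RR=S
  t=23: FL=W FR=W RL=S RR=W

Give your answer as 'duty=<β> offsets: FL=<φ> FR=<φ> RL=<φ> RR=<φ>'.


duty β = stance ticks per leg = 9
FL: stance ticks = 9; W→S at t=13 → φ=11
FR: stance ticks = 9; W→S at t=13 → φ=11
RL: stance ticks = 9; W→S at t=22 → φ=2
RR: stance ticks = 9; W→S at t=14 → φ=10

duty=9 offsets: FL=11 FR=11 RL=2 RR=10


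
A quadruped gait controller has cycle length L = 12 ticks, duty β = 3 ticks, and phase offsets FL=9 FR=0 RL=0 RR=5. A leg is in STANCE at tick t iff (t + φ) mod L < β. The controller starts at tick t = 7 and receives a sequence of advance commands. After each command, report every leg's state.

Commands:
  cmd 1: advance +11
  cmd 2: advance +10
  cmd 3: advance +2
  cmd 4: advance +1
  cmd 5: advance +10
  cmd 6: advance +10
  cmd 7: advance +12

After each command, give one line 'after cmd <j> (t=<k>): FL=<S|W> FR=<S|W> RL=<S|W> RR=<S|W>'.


after cmd 1 (t=18): FL=W FR=W RL=W RR=W
after cmd 2 (t=28): FL=S FR=W RL=W RR=W
after cmd 3 (t=30): FL=W FR=W RL=W RR=W
after cmd 4 (t=31): FL=W FR=W RL=W RR=S
after cmd 5 (t=41): FL=S FR=W RL=W RR=W
after cmd 6 (t=51): FL=S FR=W RL=W RR=W
after cmd 7 (t=63): FL=S FR=W RL=W RR=W

start t=7: FL=W FR=W RL=W RR=S
cmd 1: advance +11 → t=18, phase=(3,6,6,11) → FL=W FR=W RL=W RR=W
cmd 2: advance +10 → t=28, phase=(1,4,4,9) → FL=S FR=W RL=W RR=W
cmd 3: advance +2 → t=30, phase=(3,6,6,11) → FL=W FR=W RL=W RR=W
cmd 4: advance +1 → t=31, phase=(4,7,7,0) → FL=W FR=W RL=W RR=S
cmd 5: advance +10 → t=41, phase=(2,5,5,10) → FL=S FR=W RL=W RR=W
cmd 6: advance +10 → t=51, phase=(0,3,3,8) → FL=S FR=W RL=W RR=W
cmd 7: advance +12 → t=63, phase=(0,3,3,8) → FL=S FR=W RL=W RR=W


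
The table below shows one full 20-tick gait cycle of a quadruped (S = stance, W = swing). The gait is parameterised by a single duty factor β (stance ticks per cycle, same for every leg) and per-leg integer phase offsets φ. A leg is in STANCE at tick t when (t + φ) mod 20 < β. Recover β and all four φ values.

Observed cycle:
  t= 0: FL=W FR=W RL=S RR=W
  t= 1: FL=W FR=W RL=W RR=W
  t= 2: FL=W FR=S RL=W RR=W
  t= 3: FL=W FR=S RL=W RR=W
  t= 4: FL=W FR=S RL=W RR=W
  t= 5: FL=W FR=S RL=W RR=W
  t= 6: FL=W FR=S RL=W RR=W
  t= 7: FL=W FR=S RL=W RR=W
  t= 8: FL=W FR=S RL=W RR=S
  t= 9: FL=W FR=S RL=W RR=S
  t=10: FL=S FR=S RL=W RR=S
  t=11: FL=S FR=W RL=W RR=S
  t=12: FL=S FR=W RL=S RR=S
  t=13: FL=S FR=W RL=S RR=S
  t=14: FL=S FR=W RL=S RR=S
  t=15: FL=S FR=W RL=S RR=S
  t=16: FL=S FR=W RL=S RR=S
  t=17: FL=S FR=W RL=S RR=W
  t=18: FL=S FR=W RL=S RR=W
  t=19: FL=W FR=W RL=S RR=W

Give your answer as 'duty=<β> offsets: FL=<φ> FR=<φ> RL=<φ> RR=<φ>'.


duty=9 offsets: FL=10 FR=18 RL=8 RR=12

duty β = stance ticks per leg = 9
FL: stance ticks = 9; W→S at t=10 → φ=10
FR: stance ticks = 9; W→S at t=2 → φ=18
RL: stance ticks = 9; W→S at t=12 → φ=8
RR: stance ticks = 9; W→S at t=8 → φ=12


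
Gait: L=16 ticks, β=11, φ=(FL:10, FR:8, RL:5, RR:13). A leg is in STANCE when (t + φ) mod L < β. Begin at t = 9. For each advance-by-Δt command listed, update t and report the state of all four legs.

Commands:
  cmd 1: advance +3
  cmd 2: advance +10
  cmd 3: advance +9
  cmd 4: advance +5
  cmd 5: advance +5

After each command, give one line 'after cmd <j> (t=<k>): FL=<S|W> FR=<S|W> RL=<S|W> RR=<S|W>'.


after cmd 1 (t=12): FL=S FR=S RL=S RR=S
after cmd 2 (t=22): FL=S FR=W RL=W RR=S
after cmd 3 (t=31): FL=S FR=S RL=S RR=W
after cmd 4 (t=36): FL=W FR=W RL=S RR=S
after cmd 5 (t=41): FL=S FR=S RL=W RR=S

start t=9: FL=S FR=S RL=W RR=S
cmd 1: advance +3 → t=12, phase=(6,4,1,9) → FL=S FR=S RL=S RR=S
cmd 2: advance +10 → t=22, phase=(0,14,11,3) → FL=S FR=W RL=W RR=S
cmd 3: advance +9 → t=31, phase=(9,7,4,12) → FL=S FR=S RL=S RR=W
cmd 4: advance +5 → t=36, phase=(14,12,9,1) → FL=W FR=W RL=S RR=S
cmd 5: advance +5 → t=41, phase=(3,1,14,6) → FL=S FR=S RL=W RR=S


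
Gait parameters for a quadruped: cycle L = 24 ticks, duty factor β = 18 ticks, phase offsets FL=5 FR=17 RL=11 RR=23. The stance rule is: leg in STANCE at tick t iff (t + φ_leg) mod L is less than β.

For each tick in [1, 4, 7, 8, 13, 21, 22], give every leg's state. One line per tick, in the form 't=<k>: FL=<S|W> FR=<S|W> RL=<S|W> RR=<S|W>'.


t=1: phase=(6,18,12,0) vs β=18 → FL=S FR=W RL=S RR=S
t=4: phase=(9,21,15,3) vs β=18 → FL=S FR=W RL=S RR=S
t=7: phase=(12,0,18,6) vs β=18 → FL=S FR=S RL=W RR=S
t=8: phase=(13,1,19,7) vs β=18 → FL=S FR=S RL=W RR=S
t=13: phase=(18,6,0,12) vs β=18 → FL=W FR=S RL=S RR=S
t=21: phase=(2,14,8,20) vs β=18 → FL=S FR=S RL=S RR=W
t=22: phase=(3,15,9,21) vs β=18 → FL=S FR=S RL=S RR=W

t=1: FL=S FR=W RL=S RR=S
t=4: FL=S FR=W RL=S RR=S
t=7: FL=S FR=S RL=W RR=S
t=8: FL=S FR=S RL=W RR=S
t=13: FL=W FR=S RL=S RR=S
t=21: FL=S FR=S RL=S RR=W
t=22: FL=S FR=S RL=S RR=W


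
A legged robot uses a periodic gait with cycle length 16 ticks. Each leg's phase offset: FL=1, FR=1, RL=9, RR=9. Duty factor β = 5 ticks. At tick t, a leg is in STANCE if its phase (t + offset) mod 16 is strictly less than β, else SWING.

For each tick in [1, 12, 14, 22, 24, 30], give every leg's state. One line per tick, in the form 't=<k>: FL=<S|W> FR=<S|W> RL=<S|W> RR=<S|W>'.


t=1: phase=(2,2,10,10) vs β=5 → FL=S FR=S RL=W RR=W
t=12: phase=(13,13,5,5) vs β=5 → FL=W FR=W RL=W RR=W
t=14: phase=(15,15,7,7) vs β=5 → FL=W FR=W RL=W RR=W
t=22: phase=(7,7,15,15) vs β=5 → FL=W FR=W RL=W RR=W
t=24: phase=(9,9,1,1) vs β=5 → FL=W FR=W RL=S RR=S
t=30: phase=(15,15,7,7) vs β=5 → FL=W FR=W RL=W RR=W

t=1: FL=S FR=S RL=W RR=W
t=12: FL=W FR=W RL=W RR=W
t=14: FL=W FR=W RL=W RR=W
t=22: FL=W FR=W RL=W RR=W
t=24: FL=W FR=W RL=S RR=S
t=30: FL=W FR=W RL=W RR=W


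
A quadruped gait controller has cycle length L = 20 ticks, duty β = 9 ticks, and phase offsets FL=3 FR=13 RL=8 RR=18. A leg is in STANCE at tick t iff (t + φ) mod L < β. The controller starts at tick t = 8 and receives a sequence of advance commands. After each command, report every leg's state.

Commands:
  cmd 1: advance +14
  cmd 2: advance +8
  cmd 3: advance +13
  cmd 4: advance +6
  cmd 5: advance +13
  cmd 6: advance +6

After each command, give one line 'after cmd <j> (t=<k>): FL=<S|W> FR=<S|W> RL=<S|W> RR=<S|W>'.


after cmd 1 (t=22): FL=S FR=W RL=W RR=S
after cmd 2 (t=30): FL=W FR=S RL=W RR=S
after cmd 3 (t=43): FL=S FR=W RL=W RR=S
after cmd 4 (t=49): FL=W FR=S RL=W RR=S
after cmd 5 (t=62): FL=S FR=W RL=W RR=S
after cmd 6 (t=68): FL=W FR=S RL=W RR=S

start t=8: FL=W FR=S RL=W RR=S
cmd 1: advance +14 → t=22, phase=(5,15,10,0) → FL=S FR=W RL=W RR=S
cmd 2: advance +8 → t=30, phase=(13,3,18,8) → FL=W FR=S RL=W RR=S
cmd 3: advance +13 → t=43, phase=(6,16,11,1) → FL=S FR=W RL=W RR=S
cmd 4: advance +6 → t=49, phase=(12,2,17,7) → FL=W FR=S RL=W RR=S
cmd 5: advance +13 → t=62, phase=(5,15,10,0) → FL=S FR=W RL=W RR=S
cmd 6: advance +6 → t=68, phase=(11,1,16,6) → FL=W FR=S RL=W RR=S


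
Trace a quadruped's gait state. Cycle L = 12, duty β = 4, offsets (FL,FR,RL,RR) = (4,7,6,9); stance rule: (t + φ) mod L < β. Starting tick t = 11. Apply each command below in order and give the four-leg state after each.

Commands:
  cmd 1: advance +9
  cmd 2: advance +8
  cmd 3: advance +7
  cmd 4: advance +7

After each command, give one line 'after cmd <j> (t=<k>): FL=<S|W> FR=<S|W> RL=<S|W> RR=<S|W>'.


start t=11: FL=S FR=W RL=W RR=W
cmd 1: advance +9 → t=20, phase=(0,3,2,5) → FL=S FR=S RL=S RR=W
cmd 2: advance +8 → t=28, phase=(8,11,10,1) → FL=W FR=W RL=W RR=S
cmd 3: advance +7 → t=35, phase=(3,6,5,8) → FL=S FR=W RL=W RR=W
cmd 4: advance +7 → t=42, phase=(10,1,0,3) → FL=W FR=S RL=S RR=S

after cmd 1 (t=20): FL=S FR=S RL=S RR=W
after cmd 2 (t=28): FL=W FR=W RL=W RR=S
after cmd 3 (t=35): FL=S FR=W RL=W RR=W
after cmd 4 (t=42): FL=W FR=S RL=S RR=S


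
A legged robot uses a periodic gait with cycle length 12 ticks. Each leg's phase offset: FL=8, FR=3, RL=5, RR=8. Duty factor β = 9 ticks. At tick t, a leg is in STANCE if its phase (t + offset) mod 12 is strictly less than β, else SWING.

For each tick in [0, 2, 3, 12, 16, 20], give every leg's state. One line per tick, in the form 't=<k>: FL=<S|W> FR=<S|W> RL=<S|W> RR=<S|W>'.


t=0: FL=S FR=S RL=S RR=S
t=2: FL=W FR=S RL=S RR=W
t=3: FL=W FR=S RL=S RR=W
t=12: FL=S FR=S RL=S RR=S
t=16: FL=S FR=S RL=W RR=S
t=20: FL=S FR=W RL=S RR=S

t=0: phase=(8,3,5,8) vs β=9 → FL=S FR=S RL=S RR=S
t=2: phase=(10,5,7,10) vs β=9 → FL=W FR=S RL=S RR=W
t=3: phase=(11,6,8,11) vs β=9 → FL=W FR=S RL=S RR=W
t=12: phase=(8,3,5,8) vs β=9 → FL=S FR=S RL=S RR=S
t=16: phase=(0,7,9,0) vs β=9 → FL=S FR=S RL=W RR=S
t=20: phase=(4,11,1,4) vs β=9 → FL=S FR=W RL=S RR=S


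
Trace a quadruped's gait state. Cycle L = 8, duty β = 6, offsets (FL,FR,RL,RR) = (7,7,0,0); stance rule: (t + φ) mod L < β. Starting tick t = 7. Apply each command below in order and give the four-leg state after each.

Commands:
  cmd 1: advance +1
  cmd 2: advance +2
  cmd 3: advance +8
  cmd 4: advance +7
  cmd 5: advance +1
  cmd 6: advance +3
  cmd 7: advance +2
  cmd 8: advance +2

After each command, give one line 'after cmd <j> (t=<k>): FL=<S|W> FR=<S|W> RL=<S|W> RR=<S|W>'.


start t=7: FL=W FR=W RL=W RR=W
cmd 1: advance +1 → t=8, phase=(7,7,0,0) → FL=W FR=W RL=S RR=S
cmd 2: advance +2 → t=10, phase=(1,1,2,2) → FL=S FR=S RL=S RR=S
cmd 3: advance +8 → t=18, phase=(1,1,2,2) → FL=S FR=S RL=S RR=S
cmd 4: advance +7 → t=25, phase=(0,0,1,1) → FL=S FR=S RL=S RR=S
cmd 5: advance +1 → t=26, phase=(1,1,2,2) → FL=S FR=S RL=S RR=S
cmd 6: advance +3 → t=29, phase=(4,4,5,5) → FL=S FR=S RL=S RR=S
cmd 7: advance +2 → t=31, phase=(6,6,7,7) → FL=W FR=W RL=W RR=W
cmd 8: advance +2 → t=33, phase=(0,0,1,1) → FL=S FR=S RL=S RR=S

after cmd 1 (t=8): FL=W FR=W RL=S RR=S
after cmd 2 (t=10): FL=S FR=S RL=S RR=S
after cmd 3 (t=18): FL=S FR=S RL=S RR=S
after cmd 4 (t=25): FL=S FR=S RL=S RR=S
after cmd 5 (t=26): FL=S FR=S RL=S RR=S
after cmd 6 (t=29): FL=S FR=S RL=S RR=S
after cmd 7 (t=31): FL=W FR=W RL=W RR=W
after cmd 8 (t=33): FL=S FR=S RL=S RR=S


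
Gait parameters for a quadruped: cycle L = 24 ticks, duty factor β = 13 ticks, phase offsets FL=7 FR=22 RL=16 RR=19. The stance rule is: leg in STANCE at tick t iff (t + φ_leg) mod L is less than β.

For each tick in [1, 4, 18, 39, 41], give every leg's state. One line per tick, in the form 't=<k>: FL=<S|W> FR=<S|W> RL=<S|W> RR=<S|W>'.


t=1: phase=(8,23,17,20) vs β=13 → FL=S FR=W RL=W RR=W
t=4: phase=(11,2,20,23) vs β=13 → FL=S FR=S RL=W RR=W
t=18: phase=(1,16,10,13) vs β=13 → FL=S FR=W RL=S RR=W
t=39: phase=(22,13,7,10) vs β=13 → FL=W FR=W RL=S RR=S
t=41: phase=(0,15,9,12) vs β=13 → FL=S FR=W RL=S RR=S

t=1: FL=S FR=W RL=W RR=W
t=4: FL=S FR=S RL=W RR=W
t=18: FL=S FR=W RL=S RR=W
t=39: FL=W FR=W RL=S RR=S
t=41: FL=S FR=W RL=S RR=S


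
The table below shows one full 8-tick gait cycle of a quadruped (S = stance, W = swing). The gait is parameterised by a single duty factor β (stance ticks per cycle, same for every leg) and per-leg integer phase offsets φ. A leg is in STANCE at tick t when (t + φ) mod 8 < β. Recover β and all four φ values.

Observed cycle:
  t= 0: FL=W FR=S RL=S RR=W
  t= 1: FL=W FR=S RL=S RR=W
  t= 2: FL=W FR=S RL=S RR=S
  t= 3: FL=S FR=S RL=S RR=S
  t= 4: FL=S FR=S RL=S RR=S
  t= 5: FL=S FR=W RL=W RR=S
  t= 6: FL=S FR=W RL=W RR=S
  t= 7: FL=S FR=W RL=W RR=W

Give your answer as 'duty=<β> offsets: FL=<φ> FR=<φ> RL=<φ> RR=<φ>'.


duty β = stance ticks per leg = 5
FL: stance ticks = 5; W→S at t=3 → φ=5
FR: stance ticks = 5; W→S at t=0 → φ=0
RL: stance ticks = 5; W→S at t=0 → φ=0
RR: stance ticks = 5; W→S at t=2 → φ=6

duty=5 offsets: FL=5 FR=0 RL=0 RR=6
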